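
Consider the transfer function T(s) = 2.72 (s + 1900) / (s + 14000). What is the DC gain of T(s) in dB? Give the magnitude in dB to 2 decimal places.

T(0) = 2.72 × 1900 / 14000 = 0.36914
20 log₁₀(0.36914) = -8.656 dB

-8.66 dB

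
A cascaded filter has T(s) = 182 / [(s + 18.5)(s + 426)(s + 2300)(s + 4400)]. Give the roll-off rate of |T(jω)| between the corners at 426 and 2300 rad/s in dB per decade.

-40 dB/decade

In this band the factors already past their corner are: pole at 18.5, pole at 426; net slope = -40 dB/decade.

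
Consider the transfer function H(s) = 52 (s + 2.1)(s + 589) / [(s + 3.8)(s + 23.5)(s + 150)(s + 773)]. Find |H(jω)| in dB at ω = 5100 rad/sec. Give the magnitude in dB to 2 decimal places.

|j5100 + 2.1| = √(5100² + 2.1²) = 5100
|j5100 + 589| = √(5100² + 589²) = 5134
|j5100 + 3.8| = √(5100² + 3.8²) = 5100
|j5100 + 23.5| = √(5100² + 23.5²) = 5100
|j5100 + 150| = √(5100² + 150²) = 5102
|j5100 + 773| = √(5100² + 773²) = 5158
|H(j5100)| = 52 × 5100 × 5134 / (5100 × 5100 × 5102 × 5158) = 1.9889e-06
20 log₁₀(1.9889e-06) = -114.028 dB

-114.03 dB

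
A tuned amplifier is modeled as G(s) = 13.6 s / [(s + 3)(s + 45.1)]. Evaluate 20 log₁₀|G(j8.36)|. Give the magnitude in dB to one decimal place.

-11.1 dB

|j8.36| = 8.36
|j8.36 + 3| = √(8.36² + 3²) = 8.882
|j8.36 + 45.1| = √(8.36² + 45.1²) = 45.87
|G(j8.36)| = 13.6 × 8.36 / (8.882 × 45.87) = 0.27908
20 log₁₀(0.27908) = -11.09 dB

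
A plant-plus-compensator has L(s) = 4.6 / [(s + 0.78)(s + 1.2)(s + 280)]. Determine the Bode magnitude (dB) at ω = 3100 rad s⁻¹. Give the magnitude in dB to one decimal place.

-196.3 dB

|j3100 + 0.78| = √(3100² + 0.78²) = 3100
|j3100 + 1.2| = √(3100² + 1.2²) = 3100
|j3100 + 280| = √(3100² + 280²) = 3113
|L(j3100)| = 4.6 / (3100 × 3100 × 3113) = 1.5378e-10
20 log₁₀(1.5378e-10) = -196.26 dB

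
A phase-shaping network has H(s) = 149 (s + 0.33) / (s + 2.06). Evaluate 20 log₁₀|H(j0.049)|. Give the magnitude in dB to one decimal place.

27.6 dB

|j0.049 + 0.33| = √(0.049² + 0.33²) = 0.3336
|j0.049 + 2.06| = √(0.049² + 2.06²) = 2.061
|H(j0.049)| = 149 × 0.3336 / 2.061 = 24.124
20 log₁₀(24.124) = 27.65 dB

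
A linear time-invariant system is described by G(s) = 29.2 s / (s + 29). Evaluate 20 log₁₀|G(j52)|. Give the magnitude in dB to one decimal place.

28.1 dB

|j52| = 52
|j52 + 29| = √(52² + 29²) = 59.54
|G(j52)| = 29.2 × 52 / 59.54 = 25.502
20 log₁₀(25.502) = 28.13 dB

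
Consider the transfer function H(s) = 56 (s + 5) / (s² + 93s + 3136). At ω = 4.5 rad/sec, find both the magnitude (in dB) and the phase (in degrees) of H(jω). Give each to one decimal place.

|H| = -18.4 dB, ∠H = 34.3 deg

|j4.5 + 5| = √(4.5² + 5²) = 6.727
|(j4.5)² + 93(j4.5) + 3136| = |3115.8 + j418.5| = 3144
|H(j4.5)| = 56 × 6.727 / 3144 = 0.11983
20 log₁₀(0.11983) = -18.43 dB
∠(j4.5 + 5) = arctan(4.5/5) = 41.99°
∠[(j4.5)² + 93(j4.5) + 3136] = ∠[3115.8 + j418.5] = 7.65°
∠H(j4.5) = 41.99° − 7.65° = 34.34°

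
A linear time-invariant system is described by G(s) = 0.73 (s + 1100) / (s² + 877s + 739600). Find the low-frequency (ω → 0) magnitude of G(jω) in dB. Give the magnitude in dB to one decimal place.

-59.3 dB

G(0) = 0.73 × 1100 / 739600 = 0.0010857
20 log₁₀(0.0010857) = -59.29 dB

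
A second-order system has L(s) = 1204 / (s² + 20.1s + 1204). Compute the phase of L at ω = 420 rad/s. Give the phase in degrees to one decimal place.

-177.2°

∠[(j420)² + 20.1(j420) + 1204] = ∠[-1.752e+05 + j8442] = 177.24°
∠L(j420) = −177.24° = -177.24°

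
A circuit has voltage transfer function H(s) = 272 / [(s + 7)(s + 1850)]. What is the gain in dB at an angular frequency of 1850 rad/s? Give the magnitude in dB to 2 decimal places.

-85.01 dB

|j1850 + 7| = √(1850² + 7²) = 1850
|j1850 + 1850| = √(1850² + 1850²) = 2616
|H(j1850)| = 272 / (1850 × 2616) = 5.6196e-05
20 log₁₀(5.6196e-05) = -85.006 dB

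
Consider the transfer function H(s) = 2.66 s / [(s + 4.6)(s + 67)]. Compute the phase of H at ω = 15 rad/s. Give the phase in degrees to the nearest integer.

∠(j15) = 90.00°
∠(j15 + 4.6) = arctan(15/4.6) = 72.95°
∠(j15 + 67) = arctan(15/67) = 12.62°
∠H(j15) = 90.00° − (72.95° + 12.62°) = 4.43°

4°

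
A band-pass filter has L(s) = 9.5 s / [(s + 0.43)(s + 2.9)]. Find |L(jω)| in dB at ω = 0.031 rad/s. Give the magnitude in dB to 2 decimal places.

|j0.031| = 0.031
|j0.031 + 0.43| = √(0.031² + 0.43²) = 0.4311
|j0.031 + 2.9| = √(0.031² + 2.9²) = 2.9
|L(j0.031)| = 9.5 × 0.031 / (0.4311 × 2.9) = 0.23554
20 log₁₀(0.23554) = -12.559 dB

-12.56 dB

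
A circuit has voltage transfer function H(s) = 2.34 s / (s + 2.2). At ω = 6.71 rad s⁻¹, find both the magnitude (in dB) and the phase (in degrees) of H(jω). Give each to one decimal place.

|H| = 6.9 dB, ∠H = 18.2°

|j6.71| = 6.71
|j6.71 + 2.2| = √(6.71² + 2.2²) = 7.061
|H(j6.71)| = 2.34 × 6.71 / 7.061 = 2.2235
20 log₁₀(2.2235) = 6.94 dB
∠(j6.71) = 90.00°
∠(j6.71 + 2.2) = arctan(6.71/2.2) = 71.85°
∠H(j6.71) = 90.00° − 71.85° = 18.15°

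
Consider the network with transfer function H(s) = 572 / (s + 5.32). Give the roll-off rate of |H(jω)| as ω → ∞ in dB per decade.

-20 dB/decade

With 0 zeros and 1 pole, the high-frequency asymptotic slope is 20 × (0 − 1) = -20 dB/decade.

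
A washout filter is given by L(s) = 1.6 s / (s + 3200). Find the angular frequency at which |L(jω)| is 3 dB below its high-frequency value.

3200 rad s⁻¹

For a single-pole high-pass, the −3 dB point is at the pole: ω = 3200 rad s⁻¹.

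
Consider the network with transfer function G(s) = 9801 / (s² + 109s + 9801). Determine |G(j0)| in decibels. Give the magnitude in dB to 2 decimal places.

0.00 dB

G(0) = 9801 / 9801 = 1
20 log₁₀(1) = 0.000 dB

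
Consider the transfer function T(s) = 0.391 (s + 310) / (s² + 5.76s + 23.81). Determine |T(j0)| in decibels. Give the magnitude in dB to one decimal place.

T(0) = 0.391 × 310 / 23.81 = 5.0907
20 log₁₀(5.0907) = 14.14 dB

14.1 dB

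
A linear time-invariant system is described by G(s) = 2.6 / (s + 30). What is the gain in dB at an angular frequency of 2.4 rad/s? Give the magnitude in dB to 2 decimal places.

-21.27 dB

|j2.4 + 30| = √(2.4² + 30²) = 30.1
|G(j2.4)| = 2.6 / 30.1 = 0.086391
20 log₁₀(0.086391) = -21.271 dB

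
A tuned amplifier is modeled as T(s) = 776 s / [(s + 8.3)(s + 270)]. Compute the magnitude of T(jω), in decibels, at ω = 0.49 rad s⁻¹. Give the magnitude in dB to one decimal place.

|j0.49| = 0.49
|j0.49 + 8.3| = √(0.49² + 8.3²) = 8.314
|j0.49 + 270| = √(0.49² + 270²) = 270
|T(j0.49)| = 776 × 0.49 / (8.314 × 270) = 0.16938
20 log₁₀(0.16938) = -15.42 dB

-15.4 dB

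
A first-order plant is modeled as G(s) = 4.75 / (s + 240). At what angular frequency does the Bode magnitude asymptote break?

The single real pole at s = −240 gives a corner at ω = 240 rad s⁻¹.

240 rad s⁻¹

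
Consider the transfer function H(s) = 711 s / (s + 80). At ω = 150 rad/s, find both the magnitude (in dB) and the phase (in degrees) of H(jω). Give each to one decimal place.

|H| = 56.0 dB, ∠H = 28.1°

|j150| = 150
|j150 + 80| = √(150² + 80²) = 170
|H(j150)| = 711 × 150 / 170 = 627.35
20 log₁₀(627.35) = 55.95 dB
∠(j150) = 90.00°
∠(j150 + 80) = arctan(150/80) = 61.93°
∠H(j150) = 90.00° − 61.93° = 28.07°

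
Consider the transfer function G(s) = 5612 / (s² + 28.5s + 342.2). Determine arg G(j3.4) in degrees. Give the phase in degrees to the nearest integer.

-16°

∠[(j3.4)² + 28.5(j3.4) + 342.2] = ∠[330.64 + j96.9] = 16.33°
∠G(j3.4) = −16.33° = -16.33°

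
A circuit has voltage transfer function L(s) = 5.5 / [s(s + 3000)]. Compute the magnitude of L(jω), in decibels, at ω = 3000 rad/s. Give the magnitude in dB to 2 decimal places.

-127.29 dB

|j3000 + 3000| = √(3000² + 3000²) = 4243
|j3000| = 3000
|L(j3000)| = 5.5 / (4243 × 3000) = 4.3212e-07
20 log₁₀(4.3212e-07) = -127.288 dB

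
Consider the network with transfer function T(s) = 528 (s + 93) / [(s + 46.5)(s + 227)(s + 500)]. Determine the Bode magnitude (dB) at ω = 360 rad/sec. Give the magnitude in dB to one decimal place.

-53.7 dB

|j360 + 93| = √(360² + 93²) = 371.8
|j360 + 46.5| = √(360² + 46.5²) = 363
|j360 + 227| = √(360² + 227²) = 425.6
|j360 + 500| = √(360² + 500²) = 616.1
|T(j360)| = 528 × 371.8 / (363 × 425.6 × 616.1) = 0.0020626
20 log₁₀(0.0020626) = -53.71 dB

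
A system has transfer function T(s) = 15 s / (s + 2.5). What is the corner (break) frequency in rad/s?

2.5 rad/s

The single real pole at s = −2.5 gives a corner at ω = 2.5 rad/s.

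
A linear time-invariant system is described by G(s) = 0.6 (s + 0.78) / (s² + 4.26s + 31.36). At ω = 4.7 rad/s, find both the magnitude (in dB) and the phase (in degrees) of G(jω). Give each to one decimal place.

|j4.7 + 0.78| = √(4.7² + 0.78²) = 4.764
|(j4.7)² + 4.26(j4.7) + 31.36| = |9.27 + j20.022| = 22.06
|G(j4.7)| = 0.6 × 4.764 / 22.06 = 0.12956
20 log₁₀(0.12956) = -17.75 dB
∠(j4.7 + 0.78) = arctan(4.7/0.78) = 80.58°
∠[(j4.7)² + 4.26(j4.7) + 31.36] = ∠[9.27 + j20.022] = 65.16°
∠G(j4.7) = 80.58° − 65.16° = 15.42°

|G| = -17.8 dB, ∠G = 15.4 deg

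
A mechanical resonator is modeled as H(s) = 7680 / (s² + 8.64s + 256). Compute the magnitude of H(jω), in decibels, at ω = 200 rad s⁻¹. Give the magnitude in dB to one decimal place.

-14.3 dB

|(j200)² + 8.64(j200) + 256| = |-39744 + j1728| = 3.978e+04
|H(j200)| = 7680 / 3.978e+04 = 0.19305
20 log₁₀(0.19305) = -14.29 dB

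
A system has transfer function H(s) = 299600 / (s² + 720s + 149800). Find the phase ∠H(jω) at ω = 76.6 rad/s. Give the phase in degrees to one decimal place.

-21.0 deg

∠[(j76.6)² + 720(j76.6) + 149800] = ∠[1.4393e+05 + j55152] = 20.97°
∠H(j76.6) = −20.97° = -20.97°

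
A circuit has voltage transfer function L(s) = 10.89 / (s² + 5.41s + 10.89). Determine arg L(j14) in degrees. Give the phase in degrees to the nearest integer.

-158°

∠[(j14)² + 5.41(j14) + 10.89] = ∠[-185.11 + j75.74] = 157.75°
∠L(j14) = −157.75° = -157.75°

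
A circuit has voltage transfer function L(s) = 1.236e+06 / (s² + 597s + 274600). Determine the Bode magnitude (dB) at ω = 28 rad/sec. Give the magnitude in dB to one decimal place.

13.1 dB

|(j28)² + 597(j28) + 274600| = |2.7382e+05 + j16716| = 2.743e+05
|L(j28)| = 1.236e+06 / 2.743e+05 = 4.5056
20 log₁₀(4.5056) = 13.08 dB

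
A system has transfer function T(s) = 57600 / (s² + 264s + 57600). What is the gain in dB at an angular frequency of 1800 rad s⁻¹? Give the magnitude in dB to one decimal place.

-34.9 dB

|(j1800)² + 264(j1800) + 57600| = |-3.1824e+06 + j4.752e+05| = 3.218e+06
|T(j1800)| = 57600 / 3.218e+06 = 0.017901
20 log₁₀(0.017901) = -34.94 dB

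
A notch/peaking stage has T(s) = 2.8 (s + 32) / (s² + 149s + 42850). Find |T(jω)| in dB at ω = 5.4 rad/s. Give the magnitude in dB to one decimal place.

|j5.4 + 32| = √(5.4² + 32²) = 32.45
|(j5.4)² + 149(j5.4) + 42850| = |42821 + j804.6| = 4.283e+04
|T(j5.4)| = 2.8 × 32.45 / 4.283e+04 = 0.0021216
20 log₁₀(0.0021216) = -53.47 dB

-53.5 dB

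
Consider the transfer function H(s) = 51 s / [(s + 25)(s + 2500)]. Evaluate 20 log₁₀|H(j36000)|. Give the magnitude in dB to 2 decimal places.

-57.00 dB

|j36000| = 3.6e+04
|j36000 + 25| = √(36000² + 25²) = 3.6e+04
|j36000 + 2500| = √(36000² + 2500²) = 3.609e+04
|H(j36000)| = 51 × 3.6e+04 / (3.6e+04 × 3.609e+04) = 0.0014133
20 log₁₀(0.0014133) = -56.996 dB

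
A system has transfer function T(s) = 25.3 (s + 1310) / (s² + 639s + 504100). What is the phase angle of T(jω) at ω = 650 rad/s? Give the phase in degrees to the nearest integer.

-52°

∠(j650 + 1310) = arctan(650/1310) = 26.39°
∠[(j650)² + 639(j650) + 504100] = ∠[81600 + j4.1535e+05] = 78.89°
∠T(j650) = 26.39° − 78.89° = -52.50°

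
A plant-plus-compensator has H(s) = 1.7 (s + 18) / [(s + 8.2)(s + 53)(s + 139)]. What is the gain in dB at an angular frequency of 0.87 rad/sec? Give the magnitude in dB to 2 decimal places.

|j0.87 + 18| = √(0.87² + 18²) = 18.02
|j0.87 + 8.2| = √(0.87² + 8.2²) = 8.246
|j0.87 + 53| = √(0.87² + 53²) = 53.01
|j0.87 + 139| = √(0.87² + 139²) = 139
|H(j0.87)| = 1.7 × 18.02 / (8.246 × 53.01 × 139) = 0.00050423
20 log₁₀(0.00050423) = -65.947 dB

-65.95 dB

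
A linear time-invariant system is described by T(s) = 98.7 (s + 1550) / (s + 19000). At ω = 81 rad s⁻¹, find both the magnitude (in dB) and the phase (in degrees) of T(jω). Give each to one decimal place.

|T| = 18.1 dB, ∠T = 2.7 deg

|j81 + 1550| = √(81² + 1550²) = 1552
|j81 + 19000| = √(81² + 19000²) = 1.9e+04
|T(j81)| = 98.7 × 1552 / 1.9e+04 = 8.0628
20 log₁₀(8.0628) = 18.13 dB
∠(j81 + 1550) = arctan(81/1550) = 2.99°
∠(j81 + 19000) = arctan(81/19000) = 0.24°
∠T(j81) = 2.99° − 0.24° = 2.75°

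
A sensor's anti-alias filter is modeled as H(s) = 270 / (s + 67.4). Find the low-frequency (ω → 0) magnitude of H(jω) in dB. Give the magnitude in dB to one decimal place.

H(0) = 270 / 67.4 = 4.0059
20 log₁₀(4.0059) = 12.05 dB

12.1 dB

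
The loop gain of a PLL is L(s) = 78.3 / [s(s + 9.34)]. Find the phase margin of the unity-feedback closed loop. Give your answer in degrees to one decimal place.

54.0°

Gain crossover: |L(jω)| = 1 at ω ≈ 6.78 rad/sec.
∠L(j6.78) = −90° − arctan(6.78/9.34) ≈ -125.99°
PM = 180° + (-125.99°) = 54.01°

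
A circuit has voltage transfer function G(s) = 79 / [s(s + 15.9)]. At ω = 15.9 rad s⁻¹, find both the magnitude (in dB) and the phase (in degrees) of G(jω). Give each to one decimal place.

|j15.9 + 15.9| = √(15.9² + 15.9²) = 22.49
|j15.9| = 15.9
|G(j15.9)| = 79 / (22.49 × 15.9) = 0.22096
20 log₁₀(0.22096) = -13.11 dB
∠(j15.9 + 15.9) = arctan(15.9/15.9) = 45.00°
∠(j15.9) = 90.00°
∠G(j15.9) = − (45.00° + 90.00°) = -135.00°

|G| = -13.1 dB, ∠G = -135.0 deg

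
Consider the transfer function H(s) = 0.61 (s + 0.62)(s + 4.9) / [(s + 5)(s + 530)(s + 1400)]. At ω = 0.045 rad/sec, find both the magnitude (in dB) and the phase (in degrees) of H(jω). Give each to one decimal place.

|H| = -126.0 dB, ∠H = 4.2°

|j0.045 + 0.62| = √(0.045² + 0.62²) = 0.6216
|j0.045 + 4.9| = √(0.045² + 4.9²) = 4.9
|j0.045 + 5| = √(0.045² + 5²) = 5
|j0.045 + 530| = √(0.045² + 530²) = 530
|j0.045 + 1400| = √(0.045² + 1400²) = 1400
|H(j0.045)| = 0.61 × 0.6216 × 4.9 / (5 × 530 × 1400) = 5.0082e-07
20 log₁₀(5.0082e-07) = -126.01 dB
∠(j0.045 + 0.62) = arctan(0.045/0.62) = 4.15°
∠(j0.045 + 4.9) = arctan(0.045/4.9) = 0.53°
∠(j0.045 + 5) = arctan(0.045/5) = 0.52°
∠(j0.045 + 530) = arctan(0.045/530) = 0.00°
∠(j0.045 + 1400) = arctan(0.045/1400) = 0.00°
∠H(j0.045) = 4.15° + 0.53° − (0.52° + 0.00° + 0.00°) = 4.16°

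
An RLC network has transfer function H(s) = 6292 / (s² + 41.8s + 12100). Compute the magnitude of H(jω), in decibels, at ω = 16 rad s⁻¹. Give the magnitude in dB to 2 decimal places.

|(j16)² + 41.8(j16) + 12100| = |11844 + j668.8| = 1.186e+04
|H(j16)| = 6292 / 1.186e+04 = 0.53039
20 log₁₀(0.53039) = -5.508 dB

-5.51 dB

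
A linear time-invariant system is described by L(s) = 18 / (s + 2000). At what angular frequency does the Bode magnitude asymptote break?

2000 rad s⁻¹

The single real pole at s = −2000 gives a corner at ω = 2000 rad s⁻¹.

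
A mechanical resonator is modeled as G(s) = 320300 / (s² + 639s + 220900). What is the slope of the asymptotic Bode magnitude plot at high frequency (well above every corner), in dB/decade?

-40 dB/decade

With 0 zeros and 2 poles, the high-frequency asymptotic slope is 20 × (0 − 2) = -40 dB/decade.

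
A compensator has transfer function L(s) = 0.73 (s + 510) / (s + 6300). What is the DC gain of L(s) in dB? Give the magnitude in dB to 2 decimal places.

L(0) = 0.73 × 510 / 6300 = 0.059095
20 log₁₀(0.059095) = -24.569 dB

-24.57 dB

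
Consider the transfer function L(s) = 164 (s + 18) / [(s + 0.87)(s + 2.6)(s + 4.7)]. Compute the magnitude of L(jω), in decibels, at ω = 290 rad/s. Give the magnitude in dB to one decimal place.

|j290 + 18| = √(290² + 18²) = 290.6
|j290 + 0.87| = √(290² + 0.87²) = 290
|j290 + 2.6| = √(290² + 2.6²) = 290
|j290 + 4.7| = √(290² + 4.7²) = 290
|L(j290)| = 164 × 290.6 / (290 × 290 × 290) = 0.0019535
20 log₁₀(0.0019535) = -54.18 dB

-54.2 dB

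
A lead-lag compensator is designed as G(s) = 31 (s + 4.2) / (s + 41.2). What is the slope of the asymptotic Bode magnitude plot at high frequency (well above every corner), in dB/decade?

With 1 zero and 1 pole, the high-frequency asymptotic slope is 20 × (1 − 1) = 0 dB/decade.

0 dB/decade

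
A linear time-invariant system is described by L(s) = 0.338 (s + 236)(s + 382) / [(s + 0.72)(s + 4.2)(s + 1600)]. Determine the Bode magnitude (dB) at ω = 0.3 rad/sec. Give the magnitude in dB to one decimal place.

|j0.3 + 236| = √(0.3² + 236²) = 236
|j0.3 + 382| = √(0.3² + 382²) = 382
|j0.3 + 0.72| = √(0.3² + 0.72²) = 0.78
|j0.3 + 4.2| = √(0.3² + 4.2²) = 4.211
|j0.3 + 1600| = √(0.3² + 1600²) = 1600
|L(j0.3)| = 0.338 × 236 × 382 / (0.78 × 4.211 × 1600) = 5.7986
20 log₁₀(5.7986) = 15.27 dB

15.3 dB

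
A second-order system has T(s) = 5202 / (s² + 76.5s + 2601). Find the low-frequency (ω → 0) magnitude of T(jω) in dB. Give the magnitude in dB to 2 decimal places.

6.02 dB

T(0) = 5202 / 2601 = 2
20 log₁₀(2) = 6.021 dB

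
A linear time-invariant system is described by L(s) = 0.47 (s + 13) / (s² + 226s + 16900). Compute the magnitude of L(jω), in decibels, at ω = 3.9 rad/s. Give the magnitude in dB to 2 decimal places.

|j3.9 + 13| = √(3.9² + 13²) = 13.57
|(j3.9)² + 226(j3.9) + 16900| = |16885 + j881.4| = 1.691e+04
|L(j3.9)| = 0.47 × 13.57 / 1.691e+04 = 0.00037728
20 log₁₀(0.00037728) = -68.467 dB

-68.47 dB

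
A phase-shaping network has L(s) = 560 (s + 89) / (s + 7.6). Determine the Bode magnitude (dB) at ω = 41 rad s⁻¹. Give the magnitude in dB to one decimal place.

62.4 dB

|j41 + 89| = √(41² + 89²) = 97.99
|j41 + 7.6| = √(41² + 7.6²) = 41.7
|L(j41)| = 560 × 97.99 / 41.7 = 1316
20 log₁₀(1316) = 62.38 dB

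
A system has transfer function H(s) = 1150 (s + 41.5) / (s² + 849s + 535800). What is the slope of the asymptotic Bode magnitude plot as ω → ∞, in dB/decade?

With 1 zero and 2 poles, the high-frequency asymptotic slope is 20 × (1 − 2) = -20 dB/decade.

-20 dB/decade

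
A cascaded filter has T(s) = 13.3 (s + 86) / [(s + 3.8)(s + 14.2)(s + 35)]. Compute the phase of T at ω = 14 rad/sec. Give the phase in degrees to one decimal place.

∠(j14 + 86) = arctan(14/86) = 9.25°
∠(j14 + 3.8) = arctan(14/3.8) = 74.81°
∠(j14 + 14.2) = arctan(14/14.2) = 44.59°
∠(j14 + 35) = arctan(14/35) = 21.80°
∠T(j14) = 9.25° − (74.81° + 44.59° + 21.80°) = -131.96°

-132.0 deg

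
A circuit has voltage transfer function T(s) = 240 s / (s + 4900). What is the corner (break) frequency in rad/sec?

4900 rad/sec

The single real pole at s = −4900 gives a corner at ω = 4900 rad/sec.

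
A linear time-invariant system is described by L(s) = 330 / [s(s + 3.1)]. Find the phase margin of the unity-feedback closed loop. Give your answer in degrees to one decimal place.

Gain crossover: |L(jω)| = 1 at ω ≈ 18 rad/s.
∠L(j18) = −90° − arctan(18/3.1) ≈ -170.25°
PM = 180° + (-170.25°) = 9.75°

9.8 deg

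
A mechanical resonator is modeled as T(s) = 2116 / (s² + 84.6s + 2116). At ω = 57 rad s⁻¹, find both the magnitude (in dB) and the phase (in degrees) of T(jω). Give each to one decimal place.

|T| = -7.4 dB, ∠T = -103.2 deg

|(j57)² + 84.6(j57) + 2116| = |-1133 + j4822.2| = 4954
|T(j57)| = 2116 / 4954 = 0.42717
20 log₁₀(0.42717) = -7.39 dB
∠[(j57)² + 84.6(j57) + 2116] = ∠[-1133 + j4822.2] = 103.22°
∠T(j57) = −103.22° = -103.22°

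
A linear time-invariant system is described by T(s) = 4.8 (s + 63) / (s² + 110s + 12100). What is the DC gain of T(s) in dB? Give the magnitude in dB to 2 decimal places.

-32.04 dB

T(0) = 4.8 × 63 / 12100 = 0.024992
20 log₁₀(0.024992) = -32.044 dB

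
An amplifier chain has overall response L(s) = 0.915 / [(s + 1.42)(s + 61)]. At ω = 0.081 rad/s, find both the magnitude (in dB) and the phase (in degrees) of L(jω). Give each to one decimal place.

|j0.081 + 1.42| = √(0.081² + 1.42²) = 1.422
|j0.081 + 61| = √(0.081² + 61²) = 61
|L(j0.081)| = 0.915 / (1.422 × 61) = 0.010546
20 log₁₀(0.010546) = -39.54 dB
∠(j0.081 + 1.42) = arctan(0.081/1.42) = 3.26°
∠(j0.081 + 61) = arctan(0.081/61) = 0.08°
∠L(j0.081) = − (3.26° + 0.08°) = -3.34°

|L| = -39.5 dB, ∠L = -3.3 deg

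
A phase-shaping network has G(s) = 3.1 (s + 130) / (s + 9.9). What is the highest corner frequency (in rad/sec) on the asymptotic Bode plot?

Break frequencies occur at each pole and zero magnitude: 9.9 rad/sec, 130 rad/sec.
The highest is 130 rad/sec.

130 rad/sec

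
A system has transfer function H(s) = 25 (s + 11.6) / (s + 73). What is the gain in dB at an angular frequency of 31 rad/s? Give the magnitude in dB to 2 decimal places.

20.37 dB

|j31 + 11.6| = √(31² + 11.6²) = 33.1
|j31 + 73| = √(31² + 73²) = 79.31
|H(j31)| = 25 × 33.1 / 79.31 = 10.434
20 log₁₀(10.434) = 20.369 dB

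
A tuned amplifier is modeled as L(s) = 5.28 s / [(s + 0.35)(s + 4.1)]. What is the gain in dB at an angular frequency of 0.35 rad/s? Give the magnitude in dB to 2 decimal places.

|j0.35| = 0.35
|j0.35 + 0.35| = √(0.35² + 0.35²) = 0.495
|j0.35 + 4.1| = √(0.35² + 4.1²) = 4.115
|L(j0.35)| = 5.28 × 0.35 / (0.495 × 4.115) = 0.90732
20 log₁₀(0.90732) = -0.845 dB

-0.84 dB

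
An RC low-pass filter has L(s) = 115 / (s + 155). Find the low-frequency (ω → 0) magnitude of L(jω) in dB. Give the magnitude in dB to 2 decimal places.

-2.59 dB

L(0) = 115 / 155 = 0.74194
20 log₁₀(0.74194) = -2.593 dB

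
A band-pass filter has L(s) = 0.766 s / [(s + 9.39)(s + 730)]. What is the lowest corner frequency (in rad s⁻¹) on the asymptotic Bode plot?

9.39 rad s⁻¹

Break frequencies occur at each pole and zero magnitude: 9.39 rad s⁻¹, 730 rad s⁻¹.
The lowest is 9.39 rad s⁻¹.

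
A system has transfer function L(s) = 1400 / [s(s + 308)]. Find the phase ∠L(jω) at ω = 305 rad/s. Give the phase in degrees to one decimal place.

∠(j305 + 308) = arctan(305/308) = 44.72°
∠(j305) = 90.00°
∠L(j305) = − (44.72° + 90.00°) = -134.72°

-134.7°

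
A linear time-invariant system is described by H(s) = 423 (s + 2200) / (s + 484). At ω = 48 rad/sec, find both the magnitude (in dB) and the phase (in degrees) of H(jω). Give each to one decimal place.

|H| = 65.6 dB, ∠H = -4.4°

|j48 + 2200| = √(48² + 2200²) = 2201
|j48 + 484| = √(48² + 484²) = 486.4
|H(j48)| = 423 × 2201 / 486.4 = 1913.8
20 log₁₀(1913.8) = 65.64 dB
∠(j48 + 2200) = arctan(48/2200) = 1.25°
∠(j48 + 484) = arctan(48/484) = 5.66°
∠H(j48) = 1.25° − 5.66° = -4.41°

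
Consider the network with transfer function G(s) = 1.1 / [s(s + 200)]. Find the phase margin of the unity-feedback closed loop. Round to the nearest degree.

90 deg

Gain crossover: |G(jω)| = 1 at ω ≈ 0.0055 rad/s.
∠G(j0.0055) = −90° − arctan(0.0055/200) ≈ -90.00°
PM = 180° + (-90.00°) = 90.00°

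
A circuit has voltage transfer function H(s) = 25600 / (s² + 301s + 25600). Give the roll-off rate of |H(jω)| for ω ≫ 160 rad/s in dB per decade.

-40 dB/decade

With 0 zeros and 2 poles, the high-frequency asymptotic slope is 20 × (0 − 2) = -40 dB/decade.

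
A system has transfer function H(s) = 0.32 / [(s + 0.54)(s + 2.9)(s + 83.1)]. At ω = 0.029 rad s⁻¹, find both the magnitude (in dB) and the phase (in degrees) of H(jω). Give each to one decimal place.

|j0.029 + 0.54| = √(0.029² + 0.54²) = 0.5408
|j0.029 + 2.9| = √(0.029² + 2.9²) = 2.9
|j0.029 + 83.1| = √(0.029² + 83.1²) = 83.1
|H(j0.029)| = 0.32 / (0.5408 × 2.9 × 83.1) = 0.0024553
20 log₁₀(0.0024553) = -52.20 dB
∠(j0.029 + 0.54) = arctan(0.029/0.54) = 3.07°
∠(j0.029 + 2.9) = arctan(0.029/2.9) = 0.57°
∠(j0.029 + 83.1) = arctan(0.029/83.1) = 0.02°
∠H(j0.029) = − (3.07° + 0.57° + 0.02°) = -3.67°

|H| = -52.2 dB, ∠H = -3.7°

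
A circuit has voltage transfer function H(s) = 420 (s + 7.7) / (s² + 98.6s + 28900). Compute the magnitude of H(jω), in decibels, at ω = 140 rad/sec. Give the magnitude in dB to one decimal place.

11.0 dB

|j140 + 7.7| = √(140² + 7.7²) = 140.2
|(j140)² + 98.6(j140) + 28900| = |9300 + j13804| = 1.664e+04
|H(j140)| = 420 × 140.2 / 1.664e+04 = 3.538
20 log₁₀(3.538) = 10.98 dB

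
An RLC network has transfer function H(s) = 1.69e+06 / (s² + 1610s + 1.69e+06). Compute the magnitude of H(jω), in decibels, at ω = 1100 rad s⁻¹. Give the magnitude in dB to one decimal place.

|(j1100)² + 1610(j1100) + 1.69e+06| = |4.8e+05 + j1.771e+06| = 1.835e+06
|H(j1100)| = 1.69e+06 / 1.835e+06 = 0.92103
20 log₁₀(0.92103) = -0.71 dB

-0.7 dB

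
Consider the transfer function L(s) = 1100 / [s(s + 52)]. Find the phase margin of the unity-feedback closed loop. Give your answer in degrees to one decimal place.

69.2°

Gain crossover: |L(jω)| = 1 at ω ≈ 19.8 rad/sec.
∠L(j19.8) = −90° − arctan(19.8/52) ≈ -110.82°
PM = 180° + (-110.82°) = 69.18°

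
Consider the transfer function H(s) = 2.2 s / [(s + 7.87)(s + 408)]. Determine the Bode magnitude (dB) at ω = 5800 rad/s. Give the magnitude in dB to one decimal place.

|j5800| = 5800
|j5800 + 7.87| = √(5800² + 7.87²) = 5800
|j5800 + 408| = √(5800² + 408²) = 5814
|H(j5800)| = 2.2 × 5800 / (5800 × 5814) = 0.00037837
20 log₁₀(0.00037837) = -68.44 dB

-68.4 dB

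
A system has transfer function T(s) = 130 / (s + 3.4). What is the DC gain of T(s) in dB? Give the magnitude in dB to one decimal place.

31.6 dB

T(0) = 130 / 3.4 = 38.235
20 log₁₀(38.235) = 31.65 dB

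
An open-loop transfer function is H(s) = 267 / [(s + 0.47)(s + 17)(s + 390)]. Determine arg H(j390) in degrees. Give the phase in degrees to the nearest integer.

-222°

∠(j390 + 0.47) = arctan(390/0.47) = 89.93°
∠(j390 + 17) = arctan(390/17) = 87.50°
∠(j390 + 390) = arctan(390/390) = 45.00°
∠H(j390) = − (89.93° + 87.50° + 45.00°) = -222.44°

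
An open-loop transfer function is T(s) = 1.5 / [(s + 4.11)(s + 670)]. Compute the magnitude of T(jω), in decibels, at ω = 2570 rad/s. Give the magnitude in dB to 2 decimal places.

-133.16 dB

|j2570 + 4.11| = √(2570² + 4.11²) = 2570
|j2570 + 670| = √(2570² + 670²) = 2656
|T(j2570)| = 1.5 / (2570 × 2656) = 2.1976e-07
20 log₁₀(2.1976e-07) = -133.161 dB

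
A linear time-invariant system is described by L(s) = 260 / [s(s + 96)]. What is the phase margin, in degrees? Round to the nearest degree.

88 deg

Gain crossover: |L(jω)| = 1 at ω ≈ 2.71 rad/s.
∠L(j2.71) = −90° − arctan(2.71/96) ≈ -91.62°
PM = 180° + (-91.62°) = 88.38°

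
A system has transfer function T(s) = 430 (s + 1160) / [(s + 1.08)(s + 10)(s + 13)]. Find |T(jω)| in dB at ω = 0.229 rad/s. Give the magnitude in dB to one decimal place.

70.8 dB

|j0.229 + 1160| = √(0.229² + 1160²) = 1160
|j0.229 + 1.08| = √(0.229² + 1.08²) = 1.104
|j0.229 + 10| = √(0.229² + 10²) = 10
|j0.229 + 13| = √(0.229² + 13²) = 13
|T(j0.229)| = 430 × 1160 / (1.104 × 10 × 13) = 3474
20 log₁₀(3474) = 70.82 dB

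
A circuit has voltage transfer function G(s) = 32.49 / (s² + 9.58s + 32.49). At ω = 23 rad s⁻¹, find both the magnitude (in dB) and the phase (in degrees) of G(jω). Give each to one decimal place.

|G| = -24.5 dB, ∠G = -156.1 deg

|(j23)² + 9.58(j23) + 32.49| = |-496.51 + j220.34| = 543.2
|G(j23)| = 32.49 / 543.2 = 0.059812
20 log₁₀(0.059812) = -24.46 dB
∠[(j23)² + 9.58(j23) + 32.49] = ∠[-496.51 + j220.34] = 156.07°
∠G(j23) = −156.07° = -156.07°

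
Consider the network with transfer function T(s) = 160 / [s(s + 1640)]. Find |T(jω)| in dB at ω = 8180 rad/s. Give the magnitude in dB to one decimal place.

|j8180 + 1640| = √(8180² + 1640²) = 8343
|j8180| = 8180
|T(j8180)| = 160 / (8343 × 8180) = 2.3445e-06
20 log₁₀(2.3445e-06) = -112.60 dB

-112.6 dB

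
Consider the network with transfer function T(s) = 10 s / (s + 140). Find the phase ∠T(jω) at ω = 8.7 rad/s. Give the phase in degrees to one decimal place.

86.4°

∠(j8.7) = 90.00°
∠(j8.7 + 140) = arctan(8.7/140) = 3.56°
∠T(j8.7) = 90.00° − 3.56° = 86.44°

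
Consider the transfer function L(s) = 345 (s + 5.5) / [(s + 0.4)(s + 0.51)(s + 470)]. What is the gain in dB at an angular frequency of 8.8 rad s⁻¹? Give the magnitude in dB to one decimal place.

-20.2 dB

|j8.8 + 5.5| = √(8.8² + 5.5²) = 10.38
|j8.8 + 0.4| = √(8.8² + 0.4²) = 8.809
|j8.8 + 0.51| = √(8.8² + 0.51²) = 8.815
|j8.8 + 470| = √(8.8² + 470²) = 470.1
|L(j8.8)| = 345 × 10.38 / (8.809 × 8.815 × 470.1) = 0.098082
20 log₁₀(0.098082) = -20.17 dB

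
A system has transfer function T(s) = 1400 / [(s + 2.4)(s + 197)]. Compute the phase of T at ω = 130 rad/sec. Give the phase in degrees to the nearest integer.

-122 deg

∠(j130 + 2.4) = arctan(130/2.4) = 88.94°
∠(j130 + 197) = arctan(130/197) = 33.42°
∠T(j130) = − (88.94° + 33.42°) = -122.36°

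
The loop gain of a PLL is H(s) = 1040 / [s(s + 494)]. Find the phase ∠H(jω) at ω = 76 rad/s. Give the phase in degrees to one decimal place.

∠(j76 + 494) = arctan(76/494) = 8.75°
∠(j76) = 90.00°
∠H(j76) = − (8.75° + 90.00°) = -98.75°

-98.7°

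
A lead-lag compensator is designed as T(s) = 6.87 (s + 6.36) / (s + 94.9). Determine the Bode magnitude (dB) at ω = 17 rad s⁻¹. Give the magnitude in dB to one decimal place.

2.2 dB

|j17 + 6.36| = √(17² + 6.36²) = 18.15
|j17 + 94.9| = √(17² + 94.9²) = 96.41
|T(j17)| = 6.87 × 18.15 / 96.41 = 1.2934
20 log₁₀(1.2934) = 2.23 dB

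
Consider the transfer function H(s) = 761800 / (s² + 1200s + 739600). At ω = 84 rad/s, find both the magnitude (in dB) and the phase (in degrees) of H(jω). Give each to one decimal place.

|H| = 0.3 dB, ∠H = -7.8°

|(j84)² + 1200(j84) + 739600| = |7.3254e+05 + j1.008e+05| = 7.394e+05
|H(j84)| = 761800 / 7.394e+05 = 1.0302
20 log₁₀(1.0302) = 0.26 dB
∠[(j84)² + 1200(j84) + 739600] = ∠[7.3254e+05 + j1.008e+05] = 7.83°
∠H(j84) = −7.83° = -7.83°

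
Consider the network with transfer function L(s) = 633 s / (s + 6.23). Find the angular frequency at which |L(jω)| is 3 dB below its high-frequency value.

For a single-pole high-pass, the −3 dB point is at the pole: ω = 6.23 rad/s.

6.23 rad/s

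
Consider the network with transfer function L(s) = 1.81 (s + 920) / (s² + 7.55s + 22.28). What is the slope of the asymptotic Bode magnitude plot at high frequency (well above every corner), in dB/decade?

With 1 zero and 2 poles, the high-frequency asymptotic slope is 20 × (1 − 2) = -20 dB/decade.

-20 dB/decade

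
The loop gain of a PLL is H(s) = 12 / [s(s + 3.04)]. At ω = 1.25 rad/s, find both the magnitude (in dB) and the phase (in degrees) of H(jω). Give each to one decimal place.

|j1.25 + 3.04| = √(1.25² + 3.04²) = 3.287
|j1.25| = 1.25
|H(j1.25)| = 12 / (3.287 × 1.25) = 2.9206
20 log₁₀(2.9206) = 9.31 dB
∠(j1.25 + 3.04) = arctan(1.25/3.04) = 22.35°
∠(j1.25) = 90.00°
∠H(j1.25) = − (22.35° + 90.00°) = -112.35°

|H| = 9.3 dB, ∠H = -112.4°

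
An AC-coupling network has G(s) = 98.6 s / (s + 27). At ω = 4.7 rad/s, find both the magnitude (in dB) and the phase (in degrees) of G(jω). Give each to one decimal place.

|G| = 24.6 dB, ∠G = 80.1°

|j4.7| = 4.7
|j4.7 + 27| = √(4.7² + 27²) = 27.41
|G(j4.7)| = 98.6 × 4.7 / 27.41 = 16.909
20 log₁₀(16.909) = 24.56 dB
∠(j4.7) = 90.00°
∠(j4.7 + 27) = arctan(4.7/27) = 9.87°
∠G(j4.7) = 90.00° − 9.87° = 80.13°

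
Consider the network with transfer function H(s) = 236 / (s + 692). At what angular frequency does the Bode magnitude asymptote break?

692 rad s⁻¹

The single real pole at s = −692 gives a corner at ω = 692 rad s⁻¹.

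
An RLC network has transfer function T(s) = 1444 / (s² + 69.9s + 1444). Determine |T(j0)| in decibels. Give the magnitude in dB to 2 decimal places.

0.00 dB

T(0) = 1444 / 1444 = 1
20 log₁₀(1) = 0.000 dB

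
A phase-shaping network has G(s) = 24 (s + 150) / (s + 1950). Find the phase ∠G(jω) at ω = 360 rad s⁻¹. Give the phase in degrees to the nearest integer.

57°

∠(j360 + 150) = arctan(360/150) = 67.38°
∠(j360 + 1950) = arctan(360/1950) = 10.46°
∠G(j360) = 67.38° − 10.46° = 56.92°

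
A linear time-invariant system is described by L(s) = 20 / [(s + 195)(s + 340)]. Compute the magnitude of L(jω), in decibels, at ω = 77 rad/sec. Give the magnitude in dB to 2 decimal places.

|j77 + 195| = √(77² + 195²) = 209.7
|j77 + 340| = √(77² + 340²) = 348.6
|L(j77)| = 20 / (209.7 × 348.6) = 0.00027365
20 log₁₀(0.00027365) = -71.256 dB

-71.26 dB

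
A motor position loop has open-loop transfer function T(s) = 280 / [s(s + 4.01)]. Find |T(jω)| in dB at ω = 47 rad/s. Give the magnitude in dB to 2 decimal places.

|j47 + 4.01| = √(47² + 4.01²) = 47.17
|j47| = 47
|T(j47)| = 280 / (47.17 × 47) = 0.1263
20 log₁₀(0.1263) = -17.972 dB

-17.97 dB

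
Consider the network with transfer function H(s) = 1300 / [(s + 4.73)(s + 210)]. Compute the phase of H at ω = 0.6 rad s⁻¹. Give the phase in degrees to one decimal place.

-7.4°

∠(j0.6 + 4.73) = arctan(0.6/4.73) = 7.23°
∠(j0.6 + 210) = arctan(0.6/210) = 0.16°
∠H(j0.6) = − (7.23° + 0.16°) = -7.39°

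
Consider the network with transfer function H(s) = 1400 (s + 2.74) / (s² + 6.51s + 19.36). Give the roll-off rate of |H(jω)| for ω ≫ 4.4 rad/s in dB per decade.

-20 dB/decade

With 1 zero and 2 poles, the high-frequency asymptotic slope is 20 × (1 − 2) = -20 dB/decade.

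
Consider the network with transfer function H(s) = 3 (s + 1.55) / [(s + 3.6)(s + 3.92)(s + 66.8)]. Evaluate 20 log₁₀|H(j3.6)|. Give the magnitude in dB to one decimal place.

|j3.6 + 1.55| = √(3.6² + 1.55²) = 3.92
|j3.6 + 3.6| = √(3.6² + 3.6²) = 5.091
|j3.6 + 3.92| = √(3.6² + 3.92²) = 5.322
|j3.6 + 66.8| = √(3.6² + 66.8²) = 66.9
|H(j3.6)| = 3 × 3.92 / (5.091 × 5.322 × 66.9) = 0.0064868
20 log₁₀(0.0064868) = -43.76 dB

-43.8 dB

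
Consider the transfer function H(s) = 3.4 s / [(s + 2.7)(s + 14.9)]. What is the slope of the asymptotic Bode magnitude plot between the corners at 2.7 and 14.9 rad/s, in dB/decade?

In this band the factors already past their corner are: 1 differentiator zero, pole at 2.7; net slope = 0 dB/decade.

0 dB/decade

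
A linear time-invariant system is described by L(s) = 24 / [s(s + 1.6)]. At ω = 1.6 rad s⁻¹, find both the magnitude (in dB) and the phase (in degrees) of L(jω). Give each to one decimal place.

|j1.6 + 1.6| = √(1.6² + 1.6²) = 2.263
|j1.6| = 1.6
|L(j1.6)| = 24 / (2.263 × 1.6) = 6.6291
20 log₁₀(6.6291) = 16.43 dB
∠(j1.6 + 1.6) = arctan(1.6/1.6) = 45.00°
∠(j1.6) = 90.00°
∠L(j1.6) = − (45.00° + 90.00°) = -135.00°

|L| = 16.4 dB, ∠L = -135.0°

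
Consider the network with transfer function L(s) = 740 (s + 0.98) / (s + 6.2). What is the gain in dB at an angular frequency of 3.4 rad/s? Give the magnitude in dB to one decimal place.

51.4 dB

|j3.4 + 0.98| = √(3.4² + 0.98²) = 3.538
|j3.4 + 6.2| = √(3.4² + 6.2²) = 7.071
|L(j3.4)| = 740 × 3.538 / 7.071 = 370.3
20 log₁₀(370.3) = 51.37 dB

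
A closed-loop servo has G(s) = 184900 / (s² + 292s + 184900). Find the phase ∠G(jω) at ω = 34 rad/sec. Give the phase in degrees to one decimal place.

-3.1°

∠[(j34)² + 292(j34) + 184900] = ∠[1.8374e+05 + j9928] = 3.09°
∠G(j34) = −3.09° = -3.09°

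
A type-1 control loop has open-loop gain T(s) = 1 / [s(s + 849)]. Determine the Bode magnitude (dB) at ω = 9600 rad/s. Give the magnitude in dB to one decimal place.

-159.3 dB

|j9600 + 849| = √(9600² + 849²) = 9637
|j9600| = 9600
|T(j9600)| = 1 / (9637 × 9600) = 1.0809e-08
20 log₁₀(1.0809e-08) = -159.32 dB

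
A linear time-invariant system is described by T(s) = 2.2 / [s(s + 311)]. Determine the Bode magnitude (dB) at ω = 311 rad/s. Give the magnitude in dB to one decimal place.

-95.9 dB

|j311 + 311| = √(311² + 311²) = 439.8
|j311| = 311
|T(j311)| = 2.2 / (439.8 × 311) = 1.6084e-05
20 log₁₀(1.6084e-05) = -95.87 dB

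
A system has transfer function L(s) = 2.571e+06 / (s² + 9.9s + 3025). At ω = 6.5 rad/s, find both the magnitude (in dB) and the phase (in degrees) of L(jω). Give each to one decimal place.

|L| = 58.7 dB, ∠L = -1.2°

|(j6.5)² + 9.9(j6.5) + 3025| = |2982.8 + j64.35| = 2983
|L(j6.5)| = 2.571e+06 / 2983 = 861.76
20 log₁₀(861.76) = 58.71 dB
∠[(j6.5)² + 9.9(j6.5) + 3025] = ∠[2982.8 + j64.35] = 1.24°
∠L(j6.5) = −1.24° = -1.24°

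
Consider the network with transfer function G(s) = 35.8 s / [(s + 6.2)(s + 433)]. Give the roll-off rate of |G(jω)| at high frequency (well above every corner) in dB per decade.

-20 dB/decade

With 1 zero and 2 poles, the high-frequency asymptotic slope is 20 × (1 − 2) = -20 dB/decade.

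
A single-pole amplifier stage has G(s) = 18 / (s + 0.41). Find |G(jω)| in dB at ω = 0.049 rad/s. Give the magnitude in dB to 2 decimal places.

32.79 dB

|j0.049 + 0.41| = √(0.049² + 0.41²) = 0.4129
|G(j0.049)| = 18 / 0.4129 = 43.592
20 log₁₀(43.592) = 32.788 dB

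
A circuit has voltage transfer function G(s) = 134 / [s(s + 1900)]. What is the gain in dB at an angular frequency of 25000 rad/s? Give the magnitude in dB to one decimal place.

|j25000 + 1900| = √(25000² + 1900²) = 2.507e+04
|j25000| = 2.5e+04
|G(j25000)| = 134 / (2.507e+04 × 2.5e+04) = 2.1378e-07
20 log₁₀(2.1378e-07) = -133.40 dB

-133.4 dB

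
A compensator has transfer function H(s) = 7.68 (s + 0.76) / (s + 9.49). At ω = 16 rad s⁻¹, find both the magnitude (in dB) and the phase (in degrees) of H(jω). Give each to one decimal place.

|j16 + 0.76| = √(16² + 0.76²) = 16.02
|j16 + 9.49| = √(16² + 9.49²) = 18.6
|H(j16)| = 7.68 × 16.02 / 18.6 = 6.6129
20 log₁₀(6.6129) = 16.41 dB
∠(j16 + 0.76) = arctan(16/0.76) = 87.28°
∠(j16 + 9.49) = arctan(16/9.49) = 59.33°
∠H(j16) = 87.28° − 59.33° = 27.95°

|H| = 16.4 dB, ∠H = 28.0°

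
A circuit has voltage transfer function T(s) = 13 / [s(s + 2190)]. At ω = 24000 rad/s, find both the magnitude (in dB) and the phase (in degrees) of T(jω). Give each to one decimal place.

|j24000 + 2190| = √(24000² + 2190²) = 2.41e+04
|j24000| = 2.4e+04
|T(j24000)| = 13 / (2.41e+04 × 2.4e+04) = 2.2476e-08
20 log₁₀(2.2476e-08) = -152.97 dB
∠(j24000 + 2190) = arctan(24000/2190) = 84.79°
∠(j24000) = 90.00°
∠T(j24000) = − (84.79° + 90.00°) = -174.79°

|T| = -153.0 dB, ∠T = -174.8 deg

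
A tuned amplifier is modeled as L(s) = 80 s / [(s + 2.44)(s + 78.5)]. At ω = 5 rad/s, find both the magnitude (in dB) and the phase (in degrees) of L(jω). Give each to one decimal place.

|L| = -0.8 dB, ∠L = 22.4°

|j5| = 5
|j5 + 2.44| = √(5² + 2.44²) = 5.564
|j5 + 78.5| = √(5² + 78.5²) = 78.66
|L(j5)| = 80 × 5 / (5.564 × 78.66) = 0.91402
20 log₁₀(0.91402) = -0.78 dB
∠(j5) = 90.00°
∠(j5 + 2.44) = arctan(5/2.44) = 63.99°
∠(j5 + 78.5) = arctan(5/78.5) = 3.64°
∠L(j5) = 90.00° − (63.99° + 3.64°) = 22.37°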